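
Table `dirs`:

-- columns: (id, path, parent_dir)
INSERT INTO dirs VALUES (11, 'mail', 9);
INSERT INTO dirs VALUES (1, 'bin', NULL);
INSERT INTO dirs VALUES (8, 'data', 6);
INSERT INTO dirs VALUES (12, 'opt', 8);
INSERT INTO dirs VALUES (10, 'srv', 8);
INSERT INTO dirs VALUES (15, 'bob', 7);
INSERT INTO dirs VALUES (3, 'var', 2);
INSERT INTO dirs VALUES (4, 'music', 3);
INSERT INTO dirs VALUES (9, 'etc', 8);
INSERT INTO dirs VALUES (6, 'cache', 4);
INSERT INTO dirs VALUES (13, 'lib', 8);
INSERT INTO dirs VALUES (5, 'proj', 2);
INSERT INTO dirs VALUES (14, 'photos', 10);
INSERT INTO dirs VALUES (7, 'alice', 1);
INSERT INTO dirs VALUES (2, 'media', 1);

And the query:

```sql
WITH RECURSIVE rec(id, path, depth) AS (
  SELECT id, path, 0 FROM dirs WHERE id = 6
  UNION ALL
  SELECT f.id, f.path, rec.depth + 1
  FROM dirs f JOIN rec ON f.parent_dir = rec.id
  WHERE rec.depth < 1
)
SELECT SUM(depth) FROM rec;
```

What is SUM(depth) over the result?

Base: id=6 (cache) at depth 0.
Iteration 1: rows with parent_dir in {6} -> data (id 8, depth 1).
Iteration 2: depth < 1 fails for all current rows; recursion stops.
SUM(depth) = 0 + 1 = 1.

1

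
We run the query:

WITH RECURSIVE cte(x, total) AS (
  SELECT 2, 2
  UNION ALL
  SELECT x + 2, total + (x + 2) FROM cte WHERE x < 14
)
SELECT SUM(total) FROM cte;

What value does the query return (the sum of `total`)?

Base: x=2, total=2.
Iteration 1: 2 < 14 holds -> x = 2 + 2 = 4, total = 2 + 4 = 6.
Iteration 2: 4 < 14 holds -> x = 4 + 2 = 6, total = 6 + 6 = 12.
Iteration 3: 6 < 14 holds -> x = 6 + 2 = 8, total = 12 + 8 = 20.
Iteration 4: 8 < 14 holds -> x = 8 + 2 = 10, total = 20 + 10 = 30.
Iteration 5: 10 < 14 holds -> x = 10 + 2 = 12, total = 30 + 12 = 42.
Iteration 6: 12 < 14 holds -> x = 12 + 2 = 14, total = 42 + 14 = 56.
Iteration 7: 14 < 14 fails; recursion stops.
SUM(total) = 2 + 6 + 12 + 20 + 30 + 42 + 56 = 168.

168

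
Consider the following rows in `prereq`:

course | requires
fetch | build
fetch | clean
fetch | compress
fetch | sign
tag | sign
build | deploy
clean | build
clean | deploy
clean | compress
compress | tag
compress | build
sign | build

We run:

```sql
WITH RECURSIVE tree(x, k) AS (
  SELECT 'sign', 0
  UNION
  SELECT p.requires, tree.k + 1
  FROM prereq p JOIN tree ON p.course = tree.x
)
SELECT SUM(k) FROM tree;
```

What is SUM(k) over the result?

Base: (sign, k=0).
Iteration 1: edges from {sign} -> (build, k=1).
Iteration 2: edges from {build} -> (deploy, k=2).
Iteration 3: no outgoing edges from {deploy}; recursion stops.
SUM(k) = 0 + 1 + 2 = 3.

3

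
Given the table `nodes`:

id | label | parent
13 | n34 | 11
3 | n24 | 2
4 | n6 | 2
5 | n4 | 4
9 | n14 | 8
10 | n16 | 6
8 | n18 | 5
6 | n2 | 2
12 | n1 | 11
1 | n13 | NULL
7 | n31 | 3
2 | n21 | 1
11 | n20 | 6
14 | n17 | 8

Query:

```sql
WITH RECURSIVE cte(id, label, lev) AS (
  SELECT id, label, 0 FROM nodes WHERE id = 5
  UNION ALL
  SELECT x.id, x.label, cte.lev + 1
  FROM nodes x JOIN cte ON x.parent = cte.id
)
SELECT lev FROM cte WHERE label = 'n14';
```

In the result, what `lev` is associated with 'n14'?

Base: id=5 (n4) at lev 0.
Iteration 1: rows with parent in {5} -> n18 (id 8, lev 1).
Iteration 2: rows with parent in {8} -> n14 (id 9, lev 2), n17 (id 14, lev 2).
Iteration 3: no rows with parent in {9,14}; recursion stops.

2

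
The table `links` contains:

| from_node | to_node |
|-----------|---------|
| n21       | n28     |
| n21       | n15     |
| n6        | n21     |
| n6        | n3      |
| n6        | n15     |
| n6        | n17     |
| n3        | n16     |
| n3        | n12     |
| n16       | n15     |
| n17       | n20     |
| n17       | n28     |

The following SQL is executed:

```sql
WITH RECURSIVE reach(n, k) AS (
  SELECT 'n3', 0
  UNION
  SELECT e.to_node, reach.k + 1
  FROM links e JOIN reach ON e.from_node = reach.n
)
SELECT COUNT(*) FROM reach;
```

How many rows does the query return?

Base: (n3, k=0).
Iteration 1: edges from {n3} -> (n12, k=1), (n16, k=1).
Iteration 2: edges from {n12,n16} -> (n15, k=2).
Iteration 3: no outgoing edges from {n15}; recursion stops.
Total rows emitted: 4.

4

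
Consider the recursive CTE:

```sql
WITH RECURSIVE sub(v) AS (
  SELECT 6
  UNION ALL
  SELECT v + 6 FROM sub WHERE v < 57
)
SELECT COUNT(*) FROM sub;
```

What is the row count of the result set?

10

Base: v=6.
Iteration 1: 6 < 57 holds -> v = 6 + 6 = 12.
Iteration 2: 12 < 57 holds -> v = 12 + 6 = 18.
Iteration 3: 18 < 57 holds -> v = 18 + 6 = 24.
Iteration 4: 24 < 57 holds -> v = 24 + 6 = 30.
Iteration 5: 30 < 57 holds -> v = 30 + 6 = 36.
Iteration 6: 36 < 57 holds -> v = 36 + 6 = 42.
Iteration 7: 42 < 57 holds -> v = 42 + 6 = 48.
Iteration 8: 48 < 57 holds -> v = 48 + 6 = 54.
Iteration 9: 54 < 57 holds -> v = 54 + 6 = 60.
Iteration 10: 60 < 57 fails; recursion stops.
Total rows emitted: 10.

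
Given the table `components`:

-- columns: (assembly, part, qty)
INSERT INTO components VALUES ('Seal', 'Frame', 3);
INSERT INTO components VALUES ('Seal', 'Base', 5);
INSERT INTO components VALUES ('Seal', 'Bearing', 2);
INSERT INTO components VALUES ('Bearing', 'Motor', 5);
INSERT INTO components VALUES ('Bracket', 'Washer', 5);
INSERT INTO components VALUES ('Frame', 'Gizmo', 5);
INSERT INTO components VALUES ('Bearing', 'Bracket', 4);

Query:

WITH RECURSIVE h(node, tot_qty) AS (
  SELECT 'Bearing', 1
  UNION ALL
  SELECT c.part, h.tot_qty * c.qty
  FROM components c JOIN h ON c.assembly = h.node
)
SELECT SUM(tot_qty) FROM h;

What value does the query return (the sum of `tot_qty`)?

Base: (Bearing, tot_qty=1).
Iteration 1: components of {Bearing} -> Bracket = 1*4 = 4, Motor = 1*5 = 5.
Iteration 2: components of {Bracket,Motor} -> Washer = 4*5 = 20.
Iteration 3: no further components; recursion stops.
SUM(tot_qty) = 1 + 4 + 5 + 20 = 30.

30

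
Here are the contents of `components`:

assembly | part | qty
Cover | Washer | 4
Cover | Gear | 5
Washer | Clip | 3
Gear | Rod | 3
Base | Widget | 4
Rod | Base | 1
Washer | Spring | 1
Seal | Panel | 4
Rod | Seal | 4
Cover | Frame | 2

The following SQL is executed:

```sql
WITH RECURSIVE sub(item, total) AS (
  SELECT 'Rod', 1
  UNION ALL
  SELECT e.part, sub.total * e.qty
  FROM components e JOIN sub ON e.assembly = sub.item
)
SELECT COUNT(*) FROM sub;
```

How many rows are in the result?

5

Base: (Rod, total=1).
Iteration 1: components of {Rod} -> Base = 1*1 = 1, Seal = 1*4 = 4.
Iteration 2: components of {Base,Seal} -> Panel = 4*4 = 16, Widget = 1*4 = 4.
Iteration 3: no further components; recursion stops.
Total rows emitted: 5.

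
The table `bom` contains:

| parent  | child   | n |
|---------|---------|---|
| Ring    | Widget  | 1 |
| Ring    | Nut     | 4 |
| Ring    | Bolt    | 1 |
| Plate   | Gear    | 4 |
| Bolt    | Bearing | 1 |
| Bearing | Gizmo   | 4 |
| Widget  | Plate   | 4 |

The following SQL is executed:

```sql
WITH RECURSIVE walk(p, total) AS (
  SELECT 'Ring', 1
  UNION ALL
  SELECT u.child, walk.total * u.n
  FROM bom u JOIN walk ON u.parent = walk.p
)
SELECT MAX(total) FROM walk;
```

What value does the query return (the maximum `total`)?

16

Base: (Ring, total=1).
Iteration 1: components of {Ring} -> Bolt = 1*1 = 1, Nut = 1*4 = 4, Widget = 1*1 = 1.
Iteration 2: components of {Bolt,Nut,Widget} -> Bearing = 1*1 = 1, Plate = 1*4 = 4.
Iteration 3: components of {Bearing,Plate} -> Gear = 4*4 = 16, Gizmo = 1*4 = 4.
Iteration 4: no further components; recursion stops.
total values: 1, 1, 1, 4, 4, 1, 16, 4; the maximum is 16.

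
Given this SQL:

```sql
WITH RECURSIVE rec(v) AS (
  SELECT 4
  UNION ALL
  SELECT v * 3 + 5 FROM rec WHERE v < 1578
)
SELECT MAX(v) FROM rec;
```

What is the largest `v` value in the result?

4736

Base: v=4.
Iteration 1: 4 < 1578 holds -> v = 4 * 3 + 5 = 17.
Iteration 2: 17 < 1578 holds -> v = 17 * 3 + 5 = 56.
Iteration 3: 56 < 1578 holds -> v = 56 * 3 + 5 = 173.
Iteration 4: 173 < 1578 holds -> v = 173 * 3 + 5 = 524.
Iteration 5: 524 < 1578 holds -> v = 524 * 3 + 5 = 1577.
Iteration 6: 1577 < 1578 holds -> v = 1577 * 3 + 5 = 4736.
Iteration 7: 4736 < 1578 fails; recursion stops.
v values: 4, 17, 56, 173, 524, 1577, 4736; the maximum is 4736.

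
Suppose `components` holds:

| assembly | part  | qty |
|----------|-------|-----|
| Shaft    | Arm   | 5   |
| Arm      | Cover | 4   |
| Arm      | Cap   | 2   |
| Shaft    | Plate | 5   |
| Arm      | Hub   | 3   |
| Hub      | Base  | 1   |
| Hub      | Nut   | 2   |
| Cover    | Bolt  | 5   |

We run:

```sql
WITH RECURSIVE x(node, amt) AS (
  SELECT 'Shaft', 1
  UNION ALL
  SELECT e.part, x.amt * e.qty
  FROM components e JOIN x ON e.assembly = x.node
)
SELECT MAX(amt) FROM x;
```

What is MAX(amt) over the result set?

Base: (Shaft, amt=1).
Iteration 1: components of {Shaft} -> Arm = 1*5 = 5, Plate = 1*5 = 5.
Iteration 2: components of {Arm,Plate} -> Cap = 5*2 = 10, Cover = 5*4 = 20, Hub = 5*3 = 15.
Iteration 3: components of {Cap,Cover,Hub} -> Base = 15*1 = 15, Bolt = 20*5 = 100, Nut = 15*2 = 30.
Iteration 4: no further components; recursion stops.
amt values: 1, 5, 5, 20, 10, 15, 100, 15, 30; the maximum is 100.

100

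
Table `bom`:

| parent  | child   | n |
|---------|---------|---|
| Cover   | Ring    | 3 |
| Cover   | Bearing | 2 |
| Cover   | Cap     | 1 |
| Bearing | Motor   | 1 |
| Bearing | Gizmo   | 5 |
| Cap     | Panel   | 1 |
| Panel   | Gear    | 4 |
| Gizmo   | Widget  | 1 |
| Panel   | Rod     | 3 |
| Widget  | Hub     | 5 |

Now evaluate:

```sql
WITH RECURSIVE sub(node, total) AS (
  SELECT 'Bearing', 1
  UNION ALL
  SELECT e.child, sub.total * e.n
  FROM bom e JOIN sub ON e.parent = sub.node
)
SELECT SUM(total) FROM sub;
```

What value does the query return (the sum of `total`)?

Base: (Bearing, total=1).
Iteration 1: components of {Bearing} -> Gizmo = 1*5 = 5, Motor = 1*1 = 1.
Iteration 2: components of {Gizmo,Motor} -> Widget = 5*1 = 5.
Iteration 3: components of {Widget} -> Hub = 5*5 = 25.
Iteration 4: no further components; recursion stops.
SUM(total) = 1 + 1 + 5 + 5 + 25 = 37.

37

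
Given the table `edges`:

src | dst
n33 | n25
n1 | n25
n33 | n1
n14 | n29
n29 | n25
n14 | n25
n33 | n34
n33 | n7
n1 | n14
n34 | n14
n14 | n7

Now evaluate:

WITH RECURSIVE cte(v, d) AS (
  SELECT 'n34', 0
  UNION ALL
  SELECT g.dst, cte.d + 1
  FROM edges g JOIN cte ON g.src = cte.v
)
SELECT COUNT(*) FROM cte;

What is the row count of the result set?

6

Base: (n34, d=0).
Iteration 1: edges from {n34} -> (n14, d=1).
Iteration 2: edges from {n14} -> (n25, d=2), (n29, d=2), (n7, d=2).
Iteration 3: edges from {n25,n29,n7} -> (n25, d=3).
Iteration 4: no outgoing edges from {n25}; recursion stops.
Total rows emitted: 6.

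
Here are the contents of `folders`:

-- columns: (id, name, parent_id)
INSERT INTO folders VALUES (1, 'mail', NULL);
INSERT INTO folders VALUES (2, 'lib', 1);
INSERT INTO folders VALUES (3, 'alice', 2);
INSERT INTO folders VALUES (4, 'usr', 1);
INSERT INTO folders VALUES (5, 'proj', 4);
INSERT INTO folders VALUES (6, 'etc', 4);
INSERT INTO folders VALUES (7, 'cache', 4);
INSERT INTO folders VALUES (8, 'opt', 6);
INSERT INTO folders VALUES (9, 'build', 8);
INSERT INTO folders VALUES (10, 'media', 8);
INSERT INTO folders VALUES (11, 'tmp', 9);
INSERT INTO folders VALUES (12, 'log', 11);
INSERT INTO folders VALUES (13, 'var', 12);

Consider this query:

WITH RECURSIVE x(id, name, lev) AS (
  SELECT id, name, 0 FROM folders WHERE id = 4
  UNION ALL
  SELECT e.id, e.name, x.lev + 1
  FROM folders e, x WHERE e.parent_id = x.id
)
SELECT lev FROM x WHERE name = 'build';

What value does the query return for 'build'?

Base: id=4 (usr) at lev 0.
Iteration 1: rows with parent_id in {4} -> proj (id 5, lev 1), etc (id 6, lev 1), cache (id 7, lev 1).
Iteration 2: rows with parent_id in {5,6,7} -> opt (id 8, lev 2).
Iteration 3: rows with parent_id in {8} -> build (id 9, lev 3), media (id 10, lev 3).
Iteration 4: rows with parent_id in {9,10} -> tmp (id 11, lev 4).
Iteration 5: rows with parent_id in {11} -> log (id 12, lev 5).
Iteration 6: rows with parent_id in {12} -> var (id 13, lev 6).
Iteration 7: no rows with parent_id in {13}; recursion stops.

3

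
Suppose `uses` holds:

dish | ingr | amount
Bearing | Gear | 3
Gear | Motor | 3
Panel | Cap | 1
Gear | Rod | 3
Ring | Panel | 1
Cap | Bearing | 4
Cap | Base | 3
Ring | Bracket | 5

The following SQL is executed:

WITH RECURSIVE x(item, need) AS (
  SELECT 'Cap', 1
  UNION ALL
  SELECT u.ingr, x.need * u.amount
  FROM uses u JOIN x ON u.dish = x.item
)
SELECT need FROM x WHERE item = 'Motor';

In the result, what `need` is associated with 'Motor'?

Base: (Cap, need=1).
Iteration 1: components of {Cap} -> Base = 1*3 = 3, Bearing = 1*4 = 4.
Iteration 2: components of {Base,Bearing} -> Gear = 4*3 = 12.
Iteration 3: components of {Gear} -> Motor = 12*3 = 36, Rod = 12*3 = 36.
Iteration 4: no further components; recursion stops.

36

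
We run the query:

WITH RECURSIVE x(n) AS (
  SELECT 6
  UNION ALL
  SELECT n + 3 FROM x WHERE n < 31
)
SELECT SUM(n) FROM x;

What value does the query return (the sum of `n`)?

Base: n=6.
Iteration 1: 6 < 31 holds -> n = 6 + 3 = 9.
Iteration 2: 9 < 31 holds -> n = 9 + 3 = 12.
Iteration 3: 12 < 31 holds -> n = 12 + 3 = 15.
Iteration 4: 15 < 31 holds -> n = 15 + 3 = 18.
Iteration 5: 18 < 31 holds -> n = 18 + 3 = 21.
Iteration 6: 21 < 31 holds -> n = 21 + 3 = 24.
Iteration 7: 24 < 31 holds -> n = 24 + 3 = 27.
Iteration 8: 27 < 31 holds -> n = 27 + 3 = 30.
Iteration 9: 30 < 31 holds -> n = 30 + 3 = 33.
Iteration 10: 33 < 31 fails; recursion stops.
SUM(n) = 6 + 9 + 12 + 15 + 18 + 21 + 24 + 27 + 30 + 33 = 195.

195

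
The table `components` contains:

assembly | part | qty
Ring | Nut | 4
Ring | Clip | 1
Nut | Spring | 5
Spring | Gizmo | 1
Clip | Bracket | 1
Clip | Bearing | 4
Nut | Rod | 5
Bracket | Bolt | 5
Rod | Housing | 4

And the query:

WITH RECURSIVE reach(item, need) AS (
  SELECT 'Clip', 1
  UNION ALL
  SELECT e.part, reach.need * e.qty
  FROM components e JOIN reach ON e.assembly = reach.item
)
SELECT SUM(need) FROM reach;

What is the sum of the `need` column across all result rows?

11

Base: (Clip, need=1).
Iteration 1: components of {Clip} -> Bearing = 1*4 = 4, Bracket = 1*1 = 1.
Iteration 2: components of {Bearing,Bracket} -> Bolt = 1*5 = 5.
Iteration 3: no further components; recursion stops.
SUM(need) = 1 + 1 + 4 + 5 = 11.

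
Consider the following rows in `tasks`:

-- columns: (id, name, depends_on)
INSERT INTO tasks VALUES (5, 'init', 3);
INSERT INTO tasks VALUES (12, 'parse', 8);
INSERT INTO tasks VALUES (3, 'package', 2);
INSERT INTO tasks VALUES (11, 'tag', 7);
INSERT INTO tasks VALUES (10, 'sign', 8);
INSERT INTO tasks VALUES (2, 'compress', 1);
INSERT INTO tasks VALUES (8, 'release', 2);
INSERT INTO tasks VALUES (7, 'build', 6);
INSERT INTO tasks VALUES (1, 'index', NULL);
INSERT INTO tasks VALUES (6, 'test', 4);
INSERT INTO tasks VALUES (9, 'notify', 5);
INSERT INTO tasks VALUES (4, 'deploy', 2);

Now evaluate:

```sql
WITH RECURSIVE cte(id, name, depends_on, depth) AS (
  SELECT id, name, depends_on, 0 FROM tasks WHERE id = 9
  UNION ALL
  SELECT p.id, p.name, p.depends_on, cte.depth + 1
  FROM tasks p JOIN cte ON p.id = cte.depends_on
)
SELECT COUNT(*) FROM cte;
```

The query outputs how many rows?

Base: id=9 (notify), depends_on=5, depth 0.
Iteration 1: join on id=5 -> init (id 5, depends_on=3, depth 1).
Iteration 2: join on id=3 -> package (id 3, depends_on=2, depth 2).
Iteration 3: join on id=2 -> compress (id 2, depends_on=1, depth 3).
Iteration 4: join on id=1 -> index (id 1, depends_on=NULL, depth 4).
Iteration 5: depends_on is NULL; no match; recursion stops.
Total rows emitted: 5.

5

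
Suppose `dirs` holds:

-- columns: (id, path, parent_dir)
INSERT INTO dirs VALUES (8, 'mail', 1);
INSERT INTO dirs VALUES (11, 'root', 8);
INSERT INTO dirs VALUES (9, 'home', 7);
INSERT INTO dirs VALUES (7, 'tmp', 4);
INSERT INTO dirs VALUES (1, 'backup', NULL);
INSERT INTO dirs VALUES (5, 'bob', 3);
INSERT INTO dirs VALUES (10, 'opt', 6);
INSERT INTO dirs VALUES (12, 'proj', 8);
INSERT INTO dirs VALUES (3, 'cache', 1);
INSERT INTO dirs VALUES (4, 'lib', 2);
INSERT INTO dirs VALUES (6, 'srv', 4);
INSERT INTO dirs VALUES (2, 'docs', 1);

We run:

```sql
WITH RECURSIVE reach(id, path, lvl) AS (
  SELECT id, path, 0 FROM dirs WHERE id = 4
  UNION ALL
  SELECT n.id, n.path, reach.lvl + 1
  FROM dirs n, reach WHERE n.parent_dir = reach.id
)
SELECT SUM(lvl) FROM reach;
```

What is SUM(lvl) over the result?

6

Base: id=4 (lib) at lvl 0.
Iteration 1: rows with parent_dir in {4} -> srv (id 6, lvl 1), tmp (id 7, lvl 1).
Iteration 2: rows with parent_dir in {6,7} -> home (id 9, lvl 2), opt (id 10, lvl 2).
Iteration 3: no rows with parent_dir in {9,10}; recursion stops.
SUM(lvl) = 0 + 1 + 1 + 2 + 2 = 6.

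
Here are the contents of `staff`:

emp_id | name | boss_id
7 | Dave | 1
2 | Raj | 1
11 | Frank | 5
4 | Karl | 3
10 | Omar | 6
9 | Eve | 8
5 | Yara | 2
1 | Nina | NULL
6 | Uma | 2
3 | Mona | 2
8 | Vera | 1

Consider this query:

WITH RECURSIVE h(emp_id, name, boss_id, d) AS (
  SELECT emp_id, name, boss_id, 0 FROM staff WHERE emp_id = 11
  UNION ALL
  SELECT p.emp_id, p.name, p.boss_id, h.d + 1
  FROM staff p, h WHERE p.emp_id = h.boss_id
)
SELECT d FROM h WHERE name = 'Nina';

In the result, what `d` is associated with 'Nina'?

Base: emp_id=11 (Frank), boss_id=5, d 0.
Iteration 1: join on emp_id=5 -> Yara (id 5, boss_id=2, d 1).
Iteration 2: join on emp_id=2 -> Raj (id 2, boss_id=1, d 2).
Iteration 3: join on emp_id=1 -> Nina (id 1, boss_id=NULL, d 3).
Iteration 4: boss_id is NULL; no match; recursion stops.

3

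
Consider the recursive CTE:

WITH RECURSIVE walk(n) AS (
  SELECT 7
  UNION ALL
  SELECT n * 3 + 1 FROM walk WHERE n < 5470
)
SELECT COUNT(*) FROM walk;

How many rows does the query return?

8

Base: n=7.
Iteration 1: 7 < 5470 holds -> n = 7 * 3 + 1 = 22.
Iteration 2: 22 < 5470 holds -> n = 22 * 3 + 1 = 67.
Iteration 3: 67 < 5470 holds -> n = 67 * 3 + 1 = 202.
Iteration 4: 202 < 5470 holds -> n = 202 * 3 + 1 = 607.
Iteration 5: 607 < 5470 holds -> n = 607 * 3 + 1 = 1822.
Iteration 6: 1822 < 5470 holds -> n = 1822 * 3 + 1 = 5467.
Iteration 7: 5467 < 5470 holds -> n = 5467 * 3 + 1 = 16402.
Iteration 8: 16402 < 5470 fails; recursion stops.
Total rows emitted: 8.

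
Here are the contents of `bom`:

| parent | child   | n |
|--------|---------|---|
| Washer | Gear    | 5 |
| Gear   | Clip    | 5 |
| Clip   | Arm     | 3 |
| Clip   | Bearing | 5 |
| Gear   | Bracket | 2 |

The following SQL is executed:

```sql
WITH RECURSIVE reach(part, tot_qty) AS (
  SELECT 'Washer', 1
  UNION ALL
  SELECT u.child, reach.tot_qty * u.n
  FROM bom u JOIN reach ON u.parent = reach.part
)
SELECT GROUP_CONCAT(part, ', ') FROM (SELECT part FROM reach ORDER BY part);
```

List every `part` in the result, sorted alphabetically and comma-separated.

Arm, Bearing, Bracket, Clip, Gear, Washer

Base: (Washer, tot_qty=1).
Iteration 1: components of {Washer} -> Gear = 1*5 = 5.
Iteration 2: components of {Gear} -> Bracket = 5*2 = 10, Clip = 5*5 = 25.
Iteration 3: components of {Bracket,Clip} -> Arm = 25*3 = 75, Bearing = 25*5 = 125.
Iteration 4: no further components; recursion stops.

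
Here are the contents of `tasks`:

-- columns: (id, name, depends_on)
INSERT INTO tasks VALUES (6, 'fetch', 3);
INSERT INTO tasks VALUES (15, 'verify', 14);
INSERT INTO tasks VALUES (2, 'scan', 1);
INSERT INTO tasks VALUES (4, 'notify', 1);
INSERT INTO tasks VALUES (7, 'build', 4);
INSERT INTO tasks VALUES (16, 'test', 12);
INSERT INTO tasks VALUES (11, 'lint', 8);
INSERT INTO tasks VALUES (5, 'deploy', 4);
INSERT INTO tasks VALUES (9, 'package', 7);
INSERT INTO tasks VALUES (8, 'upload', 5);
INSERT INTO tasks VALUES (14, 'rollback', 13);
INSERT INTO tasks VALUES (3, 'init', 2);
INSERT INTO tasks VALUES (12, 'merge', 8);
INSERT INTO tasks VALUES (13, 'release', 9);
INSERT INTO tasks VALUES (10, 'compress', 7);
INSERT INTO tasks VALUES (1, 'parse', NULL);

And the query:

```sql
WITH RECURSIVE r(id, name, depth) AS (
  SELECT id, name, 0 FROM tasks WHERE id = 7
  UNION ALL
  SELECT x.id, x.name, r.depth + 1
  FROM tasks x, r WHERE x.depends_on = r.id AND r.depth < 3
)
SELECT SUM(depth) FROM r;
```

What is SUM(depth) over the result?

Base: id=7 (build) at depth 0.
Iteration 1: rows with depends_on in {7} -> package (id 9, depth 1), compress (id 10, depth 1).
Iteration 2: rows with depends_on in {9,10} -> release (id 13, depth 2).
Iteration 3: rows with depends_on in {13} -> rollback (id 14, depth 3).
Iteration 4: depth < 3 fails for all current rows; recursion stops.
SUM(depth) = 0 + 1 + 1 + 2 + 3 = 7.

7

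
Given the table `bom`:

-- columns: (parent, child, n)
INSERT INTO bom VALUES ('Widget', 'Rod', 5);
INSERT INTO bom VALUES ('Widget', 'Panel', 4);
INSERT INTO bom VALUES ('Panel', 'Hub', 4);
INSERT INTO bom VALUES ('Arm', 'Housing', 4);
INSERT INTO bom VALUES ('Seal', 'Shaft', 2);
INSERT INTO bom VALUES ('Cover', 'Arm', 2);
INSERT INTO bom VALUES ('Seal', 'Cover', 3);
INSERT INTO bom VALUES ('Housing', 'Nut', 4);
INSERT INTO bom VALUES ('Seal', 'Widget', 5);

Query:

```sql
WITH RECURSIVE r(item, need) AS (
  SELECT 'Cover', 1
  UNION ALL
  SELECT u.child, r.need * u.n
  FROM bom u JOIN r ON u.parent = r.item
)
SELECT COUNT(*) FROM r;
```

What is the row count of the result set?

Base: (Cover, need=1).
Iteration 1: components of {Cover} -> Arm = 1*2 = 2.
Iteration 2: components of {Arm} -> Housing = 2*4 = 8.
Iteration 3: components of {Housing} -> Nut = 8*4 = 32.
Iteration 4: no further components; recursion stops.
Total rows emitted: 4.

4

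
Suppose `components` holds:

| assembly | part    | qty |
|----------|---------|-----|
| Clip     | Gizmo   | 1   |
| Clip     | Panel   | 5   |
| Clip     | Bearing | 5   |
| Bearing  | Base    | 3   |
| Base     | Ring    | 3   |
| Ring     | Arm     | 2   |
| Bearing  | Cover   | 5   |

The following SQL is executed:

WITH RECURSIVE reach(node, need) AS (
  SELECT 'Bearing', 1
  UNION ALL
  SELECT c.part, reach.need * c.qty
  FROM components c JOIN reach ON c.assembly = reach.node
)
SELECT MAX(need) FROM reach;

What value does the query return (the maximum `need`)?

Base: (Bearing, need=1).
Iteration 1: components of {Bearing} -> Base = 1*3 = 3, Cover = 1*5 = 5.
Iteration 2: components of {Base,Cover} -> Ring = 3*3 = 9.
Iteration 3: components of {Ring} -> Arm = 9*2 = 18.
Iteration 4: no further components; recursion stops.
need values: 1, 3, 5, 9, 18; the maximum is 18.

18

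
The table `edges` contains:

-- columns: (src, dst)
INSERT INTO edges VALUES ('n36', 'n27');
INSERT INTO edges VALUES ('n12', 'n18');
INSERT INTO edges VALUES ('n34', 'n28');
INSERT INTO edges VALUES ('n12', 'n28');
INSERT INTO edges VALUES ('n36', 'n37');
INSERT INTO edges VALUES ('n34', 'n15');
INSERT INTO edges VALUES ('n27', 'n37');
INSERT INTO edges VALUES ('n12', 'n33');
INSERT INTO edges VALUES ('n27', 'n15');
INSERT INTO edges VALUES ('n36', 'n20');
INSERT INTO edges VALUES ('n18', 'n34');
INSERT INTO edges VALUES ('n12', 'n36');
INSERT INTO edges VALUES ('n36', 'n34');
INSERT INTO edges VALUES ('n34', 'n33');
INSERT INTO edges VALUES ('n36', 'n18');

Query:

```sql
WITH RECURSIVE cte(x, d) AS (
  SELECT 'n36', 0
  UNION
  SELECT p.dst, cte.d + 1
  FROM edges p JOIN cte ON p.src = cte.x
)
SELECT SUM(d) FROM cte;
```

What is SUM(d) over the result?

24

Base: (n36, d=0).
Iteration 1: edges from {n36} -> (n18, d=1), (n20, d=1), (n27, d=1), (n34, d=1), (n37, d=1).
Iteration 2: edges from {n18,n20,n27,n34,n37} -> (n15, d=2), (n28, d=2), (n33, d=2), (n34, d=2), (n37, d=2). [UNION drops 1 duplicate row(s)]
Iteration 3: edges from {n15,n28,n33,n34,n37} -> (n15, d=3), (n28, d=3), (n33, d=3).
Iteration 4: no outgoing edges from {n15,n28,n33}; recursion stops.
SUM(d) = 0 + 1 + 1 + 1 + 1 + 1 + 2 + 2 + 2 + 2 + 2 + 3 + 3 + 3 = 24.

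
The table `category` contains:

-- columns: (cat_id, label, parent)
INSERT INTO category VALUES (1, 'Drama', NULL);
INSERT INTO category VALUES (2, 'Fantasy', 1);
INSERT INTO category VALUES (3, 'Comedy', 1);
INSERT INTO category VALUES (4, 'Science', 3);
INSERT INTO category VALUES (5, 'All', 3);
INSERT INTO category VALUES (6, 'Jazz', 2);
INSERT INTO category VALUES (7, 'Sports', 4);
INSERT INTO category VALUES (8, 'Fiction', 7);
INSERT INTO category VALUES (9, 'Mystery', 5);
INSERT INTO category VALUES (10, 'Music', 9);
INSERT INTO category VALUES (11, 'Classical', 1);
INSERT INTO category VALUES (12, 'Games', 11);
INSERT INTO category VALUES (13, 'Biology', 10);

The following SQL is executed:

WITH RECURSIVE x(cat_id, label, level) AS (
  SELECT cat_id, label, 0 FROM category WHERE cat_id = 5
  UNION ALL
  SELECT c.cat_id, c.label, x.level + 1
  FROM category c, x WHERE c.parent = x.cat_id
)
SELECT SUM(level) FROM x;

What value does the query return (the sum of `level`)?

Base: cat_id=5 (All) at level 0.
Iteration 1: rows with parent in {5} -> Mystery (id 9, level 1).
Iteration 2: rows with parent in {9} -> Music (id 10, level 2).
Iteration 3: rows with parent in {10} -> Biology (id 13, level 3).
Iteration 4: no rows with parent in {13}; recursion stops.
SUM(level) = 0 + 1 + 2 + 3 = 6.

6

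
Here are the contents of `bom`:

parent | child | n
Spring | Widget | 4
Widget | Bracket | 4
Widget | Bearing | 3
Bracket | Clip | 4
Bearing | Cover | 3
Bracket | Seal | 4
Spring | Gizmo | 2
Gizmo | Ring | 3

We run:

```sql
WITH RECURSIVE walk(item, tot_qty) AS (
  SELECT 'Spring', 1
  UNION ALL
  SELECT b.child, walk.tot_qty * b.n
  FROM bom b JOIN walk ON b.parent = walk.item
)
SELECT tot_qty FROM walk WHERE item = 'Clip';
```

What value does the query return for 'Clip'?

Base: (Spring, tot_qty=1).
Iteration 1: components of {Spring} -> Gizmo = 1*2 = 2, Widget = 1*4 = 4.
Iteration 2: components of {Gizmo,Widget} -> Bearing = 4*3 = 12, Bracket = 4*4 = 16, Ring = 2*3 = 6.
Iteration 3: components of {Bearing,Bracket,Ring} -> Clip = 16*4 = 64, Cover = 12*3 = 36, Seal = 16*4 = 64.
Iteration 4: no further components; recursion stops.

64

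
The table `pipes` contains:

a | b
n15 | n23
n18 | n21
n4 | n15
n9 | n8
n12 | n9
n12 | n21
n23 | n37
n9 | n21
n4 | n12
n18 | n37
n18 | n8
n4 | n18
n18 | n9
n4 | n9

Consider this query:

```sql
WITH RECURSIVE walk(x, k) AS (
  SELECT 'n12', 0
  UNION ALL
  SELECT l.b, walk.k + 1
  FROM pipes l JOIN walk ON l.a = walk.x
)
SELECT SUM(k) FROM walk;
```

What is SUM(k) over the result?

6

Base: (n12, k=0).
Iteration 1: edges from {n12} -> (n21, k=1), (n9, k=1).
Iteration 2: edges from {n21,n9} -> (n21, k=2), (n8, k=2).
Iteration 3: no outgoing edges from {n21,n8}; recursion stops.
SUM(k) = 0 + 1 + 1 + 2 + 2 = 6.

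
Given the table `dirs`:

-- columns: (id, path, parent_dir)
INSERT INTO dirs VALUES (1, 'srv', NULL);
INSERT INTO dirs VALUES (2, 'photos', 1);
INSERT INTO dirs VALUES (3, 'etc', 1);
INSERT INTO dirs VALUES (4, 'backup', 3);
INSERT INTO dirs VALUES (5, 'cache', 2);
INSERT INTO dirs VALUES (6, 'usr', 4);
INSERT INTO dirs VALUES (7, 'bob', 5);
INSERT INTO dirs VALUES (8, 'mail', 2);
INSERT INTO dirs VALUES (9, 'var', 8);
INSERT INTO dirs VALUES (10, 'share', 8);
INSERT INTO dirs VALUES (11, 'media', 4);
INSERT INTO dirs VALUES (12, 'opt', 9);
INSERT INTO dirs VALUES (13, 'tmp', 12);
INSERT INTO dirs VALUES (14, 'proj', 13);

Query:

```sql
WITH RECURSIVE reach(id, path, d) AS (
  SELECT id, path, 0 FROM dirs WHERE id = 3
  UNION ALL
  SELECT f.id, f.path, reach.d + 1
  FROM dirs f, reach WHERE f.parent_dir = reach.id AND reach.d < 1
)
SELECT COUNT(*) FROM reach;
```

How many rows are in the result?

Base: id=3 (etc) at d 0.
Iteration 1: rows with parent_dir in {3} -> backup (id 4, d 1).
Iteration 2: d < 1 fails for all current rows; recursion stops.
Total rows emitted: 2.

2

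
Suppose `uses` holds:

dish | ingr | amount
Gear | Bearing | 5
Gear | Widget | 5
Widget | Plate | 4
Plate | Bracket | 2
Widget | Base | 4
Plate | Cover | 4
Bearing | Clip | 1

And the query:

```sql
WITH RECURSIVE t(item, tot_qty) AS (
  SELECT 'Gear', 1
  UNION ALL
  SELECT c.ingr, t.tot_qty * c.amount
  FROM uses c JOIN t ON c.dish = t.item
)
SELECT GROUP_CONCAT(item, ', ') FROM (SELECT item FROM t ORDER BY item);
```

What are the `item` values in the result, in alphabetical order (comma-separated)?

Base, Bearing, Bracket, Clip, Cover, Gear, Plate, Widget

Base: (Gear, tot_qty=1).
Iteration 1: components of {Gear} -> Bearing = 1*5 = 5, Widget = 1*5 = 5.
Iteration 2: components of {Bearing,Widget} -> Base = 5*4 = 20, Clip = 5*1 = 5, Plate = 5*4 = 20.
Iteration 3: components of {Base,Clip,Plate} -> Bracket = 20*2 = 40, Cover = 20*4 = 80.
Iteration 4: no further components; recursion stops.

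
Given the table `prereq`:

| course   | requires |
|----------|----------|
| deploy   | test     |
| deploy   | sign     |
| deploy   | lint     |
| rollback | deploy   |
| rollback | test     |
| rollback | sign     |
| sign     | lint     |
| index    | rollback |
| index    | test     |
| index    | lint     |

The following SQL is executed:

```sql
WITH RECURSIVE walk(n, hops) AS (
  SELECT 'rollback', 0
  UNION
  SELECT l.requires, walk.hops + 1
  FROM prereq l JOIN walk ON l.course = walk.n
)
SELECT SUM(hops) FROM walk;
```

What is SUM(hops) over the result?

Base: (rollback, hops=0).
Iteration 1: edges from {rollback} -> (deploy, hops=1), (sign, hops=1), (test, hops=1).
Iteration 2: edges from {deploy,sign,test} -> (lint, hops=2), (sign, hops=2), (test, hops=2). [UNION drops 1 duplicate row(s)]
Iteration 3: edges from {lint,sign,test} -> (lint, hops=3).
Iteration 4: no outgoing edges from {lint}; recursion stops.
SUM(hops) = 0 + 1 + 1 + 1 + 2 + 2 + 2 + 3 = 12.

12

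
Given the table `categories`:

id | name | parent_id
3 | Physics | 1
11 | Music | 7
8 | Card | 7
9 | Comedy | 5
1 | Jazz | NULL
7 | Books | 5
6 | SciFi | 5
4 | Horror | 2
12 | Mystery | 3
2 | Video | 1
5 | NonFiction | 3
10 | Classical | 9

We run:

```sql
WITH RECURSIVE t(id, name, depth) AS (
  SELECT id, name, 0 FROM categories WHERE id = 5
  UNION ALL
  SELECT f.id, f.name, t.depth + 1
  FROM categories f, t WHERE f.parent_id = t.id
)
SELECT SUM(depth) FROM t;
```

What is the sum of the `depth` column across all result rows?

9

Base: id=5 (NonFiction) at depth 0.
Iteration 1: rows with parent_id in {5} -> SciFi (id 6, depth 1), Books (id 7, depth 1), Comedy (id 9, depth 1).
Iteration 2: rows with parent_id in {6,7,9} -> Card (id 8, depth 2), Classical (id 10, depth 2), Music (id 11, depth 2).
Iteration 3: no rows with parent_id in {8,10,11}; recursion stops.
SUM(depth) = 0 + 1 + 1 + 1 + 2 + 2 + 2 = 9.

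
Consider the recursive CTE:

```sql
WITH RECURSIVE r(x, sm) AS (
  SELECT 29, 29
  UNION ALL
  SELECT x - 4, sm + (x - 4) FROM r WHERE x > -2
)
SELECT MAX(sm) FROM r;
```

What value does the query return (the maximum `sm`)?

Base: x=29, sm=29.
Iteration 1: 29 > -2 holds -> x = 29 - 4 = 25, sm = 29 + 25 = 54.
Iteration 2: 25 > -2 holds -> x = 25 - 4 = 21, sm = 54 + 21 = 75.
Iteration 3: 21 > -2 holds -> x = 21 - 4 = 17, sm = 75 + 17 = 92.
Iteration 4: 17 > -2 holds -> x = 17 - 4 = 13, sm = 92 + 13 = 105.
Iteration 5: 13 > -2 holds -> x = 13 - 4 = 9, sm = 105 + 9 = 114.
Iteration 6: 9 > -2 holds -> x = 9 - 4 = 5, sm = 114 + 5 = 119.
Iteration 7: 5 > -2 holds -> x = 5 - 4 = 1, sm = 119 + 1 = 120.
Iteration 8: 1 > -2 holds -> x = 1 - 4 = -3, sm = 120 + -3 = 117.
Iteration 9: -3 > -2 fails; recursion stops.
sm values: 29, 54, 75, 92, 105, 114, 119, 120, 117; the maximum is 120.

120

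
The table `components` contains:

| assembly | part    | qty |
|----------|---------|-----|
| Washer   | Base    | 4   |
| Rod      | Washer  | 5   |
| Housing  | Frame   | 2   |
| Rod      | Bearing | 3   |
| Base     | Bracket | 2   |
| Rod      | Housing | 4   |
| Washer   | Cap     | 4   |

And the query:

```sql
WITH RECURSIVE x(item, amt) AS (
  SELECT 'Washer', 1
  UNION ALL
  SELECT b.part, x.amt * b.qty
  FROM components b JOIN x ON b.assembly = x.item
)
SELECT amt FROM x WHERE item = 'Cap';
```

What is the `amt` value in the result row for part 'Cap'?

Base: (Washer, amt=1).
Iteration 1: components of {Washer} -> Base = 1*4 = 4, Cap = 1*4 = 4.
Iteration 2: components of {Base,Cap} -> Bracket = 4*2 = 8.
Iteration 3: no further components; recursion stops.

4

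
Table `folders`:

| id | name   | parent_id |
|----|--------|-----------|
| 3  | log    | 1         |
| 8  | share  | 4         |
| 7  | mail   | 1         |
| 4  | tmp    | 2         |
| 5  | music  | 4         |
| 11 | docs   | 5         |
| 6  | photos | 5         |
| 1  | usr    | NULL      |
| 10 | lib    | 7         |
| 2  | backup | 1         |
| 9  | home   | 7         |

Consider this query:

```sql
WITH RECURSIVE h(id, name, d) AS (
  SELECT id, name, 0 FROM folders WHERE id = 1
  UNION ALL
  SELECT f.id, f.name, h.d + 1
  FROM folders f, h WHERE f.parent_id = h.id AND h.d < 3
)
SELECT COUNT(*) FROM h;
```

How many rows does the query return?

Base: id=1 (usr) at d 0.
Iteration 1: rows with parent_id in {1} -> backup (id 2, d 1), log (id 3, d 1), mail (id 7, d 1).
Iteration 2: rows with parent_id in {2,3,7} -> tmp (id 4, d 2), home (id 9, d 2), lib (id 10, d 2).
Iteration 3: rows with parent_id in {4,9,10} -> music (id 5, d 3), share (id 8, d 3).
Iteration 4: d < 3 fails for all current rows; recursion stops.
Total rows emitted: 9.

9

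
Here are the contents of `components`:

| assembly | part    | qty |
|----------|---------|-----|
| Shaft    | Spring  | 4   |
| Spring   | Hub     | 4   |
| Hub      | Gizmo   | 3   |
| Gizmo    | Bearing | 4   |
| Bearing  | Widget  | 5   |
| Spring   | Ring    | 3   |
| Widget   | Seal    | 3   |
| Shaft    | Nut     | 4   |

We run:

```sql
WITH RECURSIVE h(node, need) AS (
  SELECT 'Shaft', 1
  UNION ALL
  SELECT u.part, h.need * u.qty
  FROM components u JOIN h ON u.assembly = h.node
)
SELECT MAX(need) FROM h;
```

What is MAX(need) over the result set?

Base: (Shaft, need=1).
Iteration 1: components of {Shaft} -> Nut = 1*4 = 4, Spring = 1*4 = 4.
Iteration 2: components of {Nut,Spring} -> Hub = 4*4 = 16, Ring = 4*3 = 12.
Iteration 3: components of {Hub,Ring} -> Gizmo = 16*3 = 48.
Iteration 4: components of {Gizmo} -> Bearing = 48*4 = 192.
Iteration 5: components of {Bearing} -> Widget = 192*5 = 960.
Iteration 6: components of {Widget} -> Seal = 960*3 = 2880.
Iteration 7: no further components; recursion stops.
need values: 1, 4, 4, 16, 12, 48, 192, 960, 2880; the maximum is 2880.

2880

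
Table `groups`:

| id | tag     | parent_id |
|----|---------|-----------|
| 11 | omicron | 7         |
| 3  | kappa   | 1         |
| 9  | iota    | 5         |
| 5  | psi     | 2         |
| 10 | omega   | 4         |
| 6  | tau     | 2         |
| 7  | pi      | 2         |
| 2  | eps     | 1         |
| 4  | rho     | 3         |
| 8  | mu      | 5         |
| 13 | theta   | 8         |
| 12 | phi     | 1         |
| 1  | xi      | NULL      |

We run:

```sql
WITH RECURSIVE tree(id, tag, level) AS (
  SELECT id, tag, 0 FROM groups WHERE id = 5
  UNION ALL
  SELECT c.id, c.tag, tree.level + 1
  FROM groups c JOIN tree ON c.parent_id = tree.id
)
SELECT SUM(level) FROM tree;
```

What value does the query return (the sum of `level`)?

Base: id=5 (psi) at level 0.
Iteration 1: rows with parent_id in {5} -> mu (id 8, level 1), iota (id 9, level 1).
Iteration 2: rows with parent_id in {8,9} -> theta (id 13, level 2).
Iteration 3: no rows with parent_id in {13}; recursion stops.
SUM(level) = 0 + 1 + 1 + 2 = 4.

4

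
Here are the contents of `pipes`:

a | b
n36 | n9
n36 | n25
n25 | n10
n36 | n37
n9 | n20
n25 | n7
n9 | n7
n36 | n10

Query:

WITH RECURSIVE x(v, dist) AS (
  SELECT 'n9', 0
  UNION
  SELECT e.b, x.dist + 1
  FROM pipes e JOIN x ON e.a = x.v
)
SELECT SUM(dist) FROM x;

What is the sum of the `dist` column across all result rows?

Base: (n9, dist=0).
Iteration 1: edges from {n9} -> (n20, dist=1), (n7, dist=1).
Iteration 2: no outgoing edges from {n20,n7}; recursion stops.
SUM(dist) = 0 + 1 + 1 = 2.

2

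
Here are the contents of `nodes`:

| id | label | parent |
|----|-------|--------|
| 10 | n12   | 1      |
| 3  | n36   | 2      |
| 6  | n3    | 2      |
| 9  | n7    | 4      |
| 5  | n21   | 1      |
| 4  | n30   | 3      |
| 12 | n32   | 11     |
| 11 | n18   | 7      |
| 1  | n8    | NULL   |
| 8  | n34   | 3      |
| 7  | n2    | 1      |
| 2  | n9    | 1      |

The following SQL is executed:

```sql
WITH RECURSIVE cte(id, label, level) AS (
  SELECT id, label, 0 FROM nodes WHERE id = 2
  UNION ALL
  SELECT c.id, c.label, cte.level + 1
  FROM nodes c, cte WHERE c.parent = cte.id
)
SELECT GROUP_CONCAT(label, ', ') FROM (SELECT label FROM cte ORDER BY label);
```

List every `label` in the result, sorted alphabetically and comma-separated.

n3, n30, n34, n36, n7, n9

Base: id=2 (n9) at level 0.
Iteration 1: rows with parent in {2} -> n36 (id 3, level 1), n3 (id 6, level 1).
Iteration 2: rows with parent in {3,6} -> n30 (id 4, level 2), n34 (id 8, level 2).
Iteration 3: rows with parent in {4,8} -> n7 (id 9, level 3).
Iteration 4: no rows with parent in {9}; recursion stops.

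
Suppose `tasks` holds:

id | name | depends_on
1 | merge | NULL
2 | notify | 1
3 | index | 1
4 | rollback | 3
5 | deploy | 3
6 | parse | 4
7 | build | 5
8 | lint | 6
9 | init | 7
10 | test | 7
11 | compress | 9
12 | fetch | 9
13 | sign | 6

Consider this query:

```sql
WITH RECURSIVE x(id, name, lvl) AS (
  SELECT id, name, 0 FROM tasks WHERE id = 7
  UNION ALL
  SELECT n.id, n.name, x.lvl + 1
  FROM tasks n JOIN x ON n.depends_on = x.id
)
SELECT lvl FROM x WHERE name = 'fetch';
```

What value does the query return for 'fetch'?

2

Base: id=7 (build) at lvl 0.
Iteration 1: rows with depends_on in {7} -> init (id 9, lvl 1), test (id 10, lvl 1).
Iteration 2: rows with depends_on in {9,10} -> compress (id 11, lvl 2), fetch (id 12, lvl 2).
Iteration 3: no rows with depends_on in {11,12}; recursion stops.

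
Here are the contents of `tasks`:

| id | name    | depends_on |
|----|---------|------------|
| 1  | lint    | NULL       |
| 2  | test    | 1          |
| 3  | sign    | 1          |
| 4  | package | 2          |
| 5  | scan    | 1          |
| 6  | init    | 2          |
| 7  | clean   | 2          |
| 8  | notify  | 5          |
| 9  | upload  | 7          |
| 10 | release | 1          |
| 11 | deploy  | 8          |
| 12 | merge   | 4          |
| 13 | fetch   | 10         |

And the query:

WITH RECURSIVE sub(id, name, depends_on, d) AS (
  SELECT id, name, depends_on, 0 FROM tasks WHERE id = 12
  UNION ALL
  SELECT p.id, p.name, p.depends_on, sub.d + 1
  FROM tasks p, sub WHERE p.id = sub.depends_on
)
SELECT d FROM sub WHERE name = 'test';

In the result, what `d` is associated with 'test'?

Base: id=12 (merge), depends_on=4, d 0.
Iteration 1: join on id=4 -> package (id 4, depends_on=2, d 1).
Iteration 2: join on id=2 -> test (id 2, depends_on=1, d 2).
Iteration 3: join on id=1 -> lint (id 1, depends_on=NULL, d 3).
Iteration 4: depends_on is NULL; no match; recursion stops.

2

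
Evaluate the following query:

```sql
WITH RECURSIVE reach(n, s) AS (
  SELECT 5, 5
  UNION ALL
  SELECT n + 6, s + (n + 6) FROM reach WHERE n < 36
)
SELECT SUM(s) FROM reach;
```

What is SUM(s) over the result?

Base: n=5, s=5.
Iteration 1: 5 < 36 holds -> n = 5 + 6 = 11, s = 5 + 11 = 16.
Iteration 2: 11 < 36 holds -> n = 11 + 6 = 17, s = 16 + 17 = 33.
Iteration 3: 17 < 36 holds -> n = 17 + 6 = 23, s = 33 + 23 = 56.
Iteration 4: 23 < 36 holds -> n = 23 + 6 = 29, s = 56 + 29 = 85.
Iteration 5: 29 < 36 holds -> n = 29 + 6 = 35, s = 85 + 35 = 120.
Iteration 6: 35 < 36 holds -> n = 35 + 6 = 41, s = 120 + 41 = 161.
Iteration 7: 41 < 36 fails; recursion stops.
SUM(s) = 5 + 16 + 33 + 56 + 85 + 120 + 161 = 476.

476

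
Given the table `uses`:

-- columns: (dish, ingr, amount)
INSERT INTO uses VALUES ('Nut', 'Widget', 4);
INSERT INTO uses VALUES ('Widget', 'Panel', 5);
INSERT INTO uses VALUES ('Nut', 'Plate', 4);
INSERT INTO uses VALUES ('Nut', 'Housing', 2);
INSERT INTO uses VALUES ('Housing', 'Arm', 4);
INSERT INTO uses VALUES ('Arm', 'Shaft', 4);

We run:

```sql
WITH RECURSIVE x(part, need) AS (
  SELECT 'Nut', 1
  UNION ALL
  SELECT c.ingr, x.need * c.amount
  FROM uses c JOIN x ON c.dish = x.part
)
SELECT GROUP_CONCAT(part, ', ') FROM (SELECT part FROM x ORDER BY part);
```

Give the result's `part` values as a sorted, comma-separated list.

Arm, Housing, Nut, Panel, Plate, Shaft, Widget

Base: (Nut, need=1).
Iteration 1: components of {Nut} -> Housing = 1*2 = 2, Plate = 1*4 = 4, Widget = 1*4 = 4.
Iteration 2: components of {Housing,Plate,Widget} -> Arm = 2*4 = 8, Panel = 4*5 = 20.
Iteration 3: components of {Arm,Panel} -> Shaft = 8*4 = 32.
Iteration 4: no further components; recursion stops.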